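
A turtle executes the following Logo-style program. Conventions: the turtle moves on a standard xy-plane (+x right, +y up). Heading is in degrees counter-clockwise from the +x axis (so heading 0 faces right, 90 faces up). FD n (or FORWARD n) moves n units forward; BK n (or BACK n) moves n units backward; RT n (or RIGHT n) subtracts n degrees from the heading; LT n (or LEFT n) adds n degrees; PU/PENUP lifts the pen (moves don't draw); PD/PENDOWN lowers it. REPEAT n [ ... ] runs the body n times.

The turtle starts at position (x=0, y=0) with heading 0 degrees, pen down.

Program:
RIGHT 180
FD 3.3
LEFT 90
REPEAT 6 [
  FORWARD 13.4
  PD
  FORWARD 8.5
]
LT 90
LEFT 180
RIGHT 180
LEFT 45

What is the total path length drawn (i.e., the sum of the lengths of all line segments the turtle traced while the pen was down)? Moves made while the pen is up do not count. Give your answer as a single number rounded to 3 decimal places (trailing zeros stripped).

Answer: 134.7

Derivation:
Executing turtle program step by step:
Start: pos=(0,0), heading=0, pen down
RT 180: heading 0 -> 180
FD 3.3: (0,0) -> (-3.3,0) [heading=180, draw]
LT 90: heading 180 -> 270
REPEAT 6 [
  -- iteration 1/6 --
  FD 13.4: (-3.3,0) -> (-3.3,-13.4) [heading=270, draw]
  PD: pen down
  FD 8.5: (-3.3,-13.4) -> (-3.3,-21.9) [heading=270, draw]
  -- iteration 2/6 --
  FD 13.4: (-3.3,-21.9) -> (-3.3,-35.3) [heading=270, draw]
  PD: pen down
  FD 8.5: (-3.3,-35.3) -> (-3.3,-43.8) [heading=270, draw]
  -- iteration 3/6 --
  FD 13.4: (-3.3,-43.8) -> (-3.3,-57.2) [heading=270, draw]
  PD: pen down
  FD 8.5: (-3.3,-57.2) -> (-3.3,-65.7) [heading=270, draw]
  -- iteration 4/6 --
  FD 13.4: (-3.3,-65.7) -> (-3.3,-79.1) [heading=270, draw]
  PD: pen down
  FD 8.5: (-3.3,-79.1) -> (-3.3,-87.6) [heading=270, draw]
  -- iteration 5/6 --
  FD 13.4: (-3.3,-87.6) -> (-3.3,-101) [heading=270, draw]
  PD: pen down
  FD 8.5: (-3.3,-101) -> (-3.3,-109.5) [heading=270, draw]
  -- iteration 6/6 --
  FD 13.4: (-3.3,-109.5) -> (-3.3,-122.9) [heading=270, draw]
  PD: pen down
  FD 8.5: (-3.3,-122.9) -> (-3.3,-131.4) [heading=270, draw]
]
LT 90: heading 270 -> 0
LT 180: heading 0 -> 180
RT 180: heading 180 -> 0
LT 45: heading 0 -> 45
Final: pos=(-3.3,-131.4), heading=45, 13 segment(s) drawn

Segment lengths:
  seg 1: (0,0) -> (-3.3,0), length = 3.3
  seg 2: (-3.3,0) -> (-3.3,-13.4), length = 13.4
  seg 3: (-3.3,-13.4) -> (-3.3,-21.9), length = 8.5
  seg 4: (-3.3,-21.9) -> (-3.3,-35.3), length = 13.4
  seg 5: (-3.3,-35.3) -> (-3.3,-43.8), length = 8.5
  seg 6: (-3.3,-43.8) -> (-3.3,-57.2), length = 13.4
  seg 7: (-3.3,-57.2) -> (-3.3,-65.7), length = 8.5
  seg 8: (-3.3,-65.7) -> (-3.3,-79.1), length = 13.4
  seg 9: (-3.3,-79.1) -> (-3.3,-87.6), length = 8.5
  seg 10: (-3.3,-87.6) -> (-3.3,-101), length = 13.4
  seg 11: (-3.3,-101) -> (-3.3,-109.5), length = 8.5
  seg 12: (-3.3,-109.5) -> (-3.3,-122.9), length = 13.4
  seg 13: (-3.3,-122.9) -> (-3.3,-131.4), length = 8.5
Total = 134.7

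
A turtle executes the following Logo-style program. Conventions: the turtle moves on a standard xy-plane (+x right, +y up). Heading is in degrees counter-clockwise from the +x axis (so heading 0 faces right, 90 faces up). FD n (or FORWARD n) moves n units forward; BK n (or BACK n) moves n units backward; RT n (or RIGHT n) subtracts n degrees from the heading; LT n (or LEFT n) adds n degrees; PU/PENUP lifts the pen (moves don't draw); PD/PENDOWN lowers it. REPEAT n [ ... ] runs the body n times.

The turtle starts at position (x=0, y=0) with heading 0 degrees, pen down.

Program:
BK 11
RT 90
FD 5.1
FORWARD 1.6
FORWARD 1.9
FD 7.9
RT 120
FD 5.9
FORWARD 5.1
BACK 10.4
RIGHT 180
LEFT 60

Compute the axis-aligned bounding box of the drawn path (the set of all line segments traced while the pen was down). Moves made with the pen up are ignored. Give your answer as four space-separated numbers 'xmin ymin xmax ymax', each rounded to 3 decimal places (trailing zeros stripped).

Answer: -20.526 -16.5 0 0

Derivation:
Executing turtle program step by step:
Start: pos=(0,0), heading=0, pen down
BK 11: (0,0) -> (-11,0) [heading=0, draw]
RT 90: heading 0 -> 270
FD 5.1: (-11,0) -> (-11,-5.1) [heading=270, draw]
FD 1.6: (-11,-5.1) -> (-11,-6.7) [heading=270, draw]
FD 1.9: (-11,-6.7) -> (-11,-8.6) [heading=270, draw]
FD 7.9: (-11,-8.6) -> (-11,-16.5) [heading=270, draw]
RT 120: heading 270 -> 150
FD 5.9: (-11,-16.5) -> (-16.11,-13.55) [heading=150, draw]
FD 5.1: (-16.11,-13.55) -> (-20.526,-11) [heading=150, draw]
BK 10.4: (-20.526,-11) -> (-11.52,-16.2) [heading=150, draw]
RT 180: heading 150 -> 330
LT 60: heading 330 -> 30
Final: pos=(-11.52,-16.2), heading=30, 8 segment(s) drawn

Segment endpoints: x in {-20.526, -16.11, -11.52, -11, 0}, y in {-16.5, -16.2, -13.55, -11, -8.6, -6.7, -5.1, 0}
xmin=-20.526, ymin=-16.5, xmax=0, ymax=0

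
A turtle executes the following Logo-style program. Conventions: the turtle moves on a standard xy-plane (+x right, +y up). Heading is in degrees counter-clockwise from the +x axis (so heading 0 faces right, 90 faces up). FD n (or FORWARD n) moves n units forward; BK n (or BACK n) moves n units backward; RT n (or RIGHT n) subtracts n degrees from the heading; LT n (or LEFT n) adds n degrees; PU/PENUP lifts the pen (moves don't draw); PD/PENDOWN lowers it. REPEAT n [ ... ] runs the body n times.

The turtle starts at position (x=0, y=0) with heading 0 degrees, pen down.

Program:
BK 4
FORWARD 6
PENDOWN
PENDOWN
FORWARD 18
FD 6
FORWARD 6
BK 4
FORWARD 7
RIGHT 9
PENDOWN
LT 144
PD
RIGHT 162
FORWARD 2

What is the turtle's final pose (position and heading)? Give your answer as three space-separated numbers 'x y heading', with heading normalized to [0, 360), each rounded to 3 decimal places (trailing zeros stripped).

Executing turtle program step by step:
Start: pos=(0,0), heading=0, pen down
BK 4: (0,0) -> (-4,0) [heading=0, draw]
FD 6: (-4,0) -> (2,0) [heading=0, draw]
PD: pen down
PD: pen down
FD 18: (2,0) -> (20,0) [heading=0, draw]
FD 6: (20,0) -> (26,0) [heading=0, draw]
FD 6: (26,0) -> (32,0) [heading=0, draw]
BK 4: (32,0) -> (28,0) [heading=0, draw]
FD 7: (28,0) -> (35,0) [heading=0, draw]
RT 9: heading 0 -> 351
PD: pen down
LT 144: heading 351 -> 135
PD: pen down
RT 162: heading 135 -> 333
FD 2: (35,0) -> (36.782,-0.908) [heading=333, draw]
Final: pos=(36.782,-0.908), heading=333, 8 segment(s) drawn

Answer: 36.782 -0.908 333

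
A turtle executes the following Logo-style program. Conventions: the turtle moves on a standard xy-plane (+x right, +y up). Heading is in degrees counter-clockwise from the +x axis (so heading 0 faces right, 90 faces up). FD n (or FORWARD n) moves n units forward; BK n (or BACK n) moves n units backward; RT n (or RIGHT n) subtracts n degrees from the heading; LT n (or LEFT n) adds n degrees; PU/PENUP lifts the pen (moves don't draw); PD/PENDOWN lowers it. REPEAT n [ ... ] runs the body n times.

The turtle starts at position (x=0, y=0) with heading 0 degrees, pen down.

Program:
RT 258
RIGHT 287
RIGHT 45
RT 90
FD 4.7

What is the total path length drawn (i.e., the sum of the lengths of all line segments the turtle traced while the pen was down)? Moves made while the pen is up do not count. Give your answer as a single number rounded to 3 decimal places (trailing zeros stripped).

Answer: 4.7

Derivation:
Executing turtle program step by step:
Start: pos=(0,0), heading=0, pen down
RT 258: heading 0 -> 102
RT 287: heading 102 -> 175
RT 45: heading 175 -> 130
RT 90: heading 130 -> 40
FD 4.7: (0,0) -> (3.6,3.021) [heading=40, draw]
Final: pos=(3.6,3.021), heading=40, 1 segment(s) drawn

Segment lengths:
  seg 1: (0,0) -> (3.6,3.021), length = 4.7
Total = 4.7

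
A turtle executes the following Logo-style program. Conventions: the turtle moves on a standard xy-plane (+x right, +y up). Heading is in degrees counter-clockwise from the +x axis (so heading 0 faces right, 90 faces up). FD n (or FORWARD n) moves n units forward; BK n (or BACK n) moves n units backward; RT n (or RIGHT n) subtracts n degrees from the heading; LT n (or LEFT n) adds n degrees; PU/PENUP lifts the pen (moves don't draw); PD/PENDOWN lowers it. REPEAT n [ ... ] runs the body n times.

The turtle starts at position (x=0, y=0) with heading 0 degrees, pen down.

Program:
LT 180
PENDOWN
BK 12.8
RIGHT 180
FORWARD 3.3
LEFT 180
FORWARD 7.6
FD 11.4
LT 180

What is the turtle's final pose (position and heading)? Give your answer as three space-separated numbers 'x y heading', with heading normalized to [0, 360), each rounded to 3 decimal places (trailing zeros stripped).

Answer: -2.9 0 0

Derivation:
Executing turtle program step by step:
Start: pos=(0,0), heading=0, pen down
LT 180: heading 0 -> 180
PD: pen down
BK 12.8: (0,0) -> (12.8,0) [heading=180, draw]
RT 180: heading 180 -> 0
FD 3.3: (12.8,0) -> (16.1,0) [heading=0, draw]
LT 180: heading 0 -> 180
FD 7.6: (16.1,0) -> (8.5,0) [heading=180, draw]
FD 11.4: (8.5,0) -> (-2.9,0) [heading=180, draw]
LT 180: heading 180 -> 0
Final: pos=(-2.9,0), heading=0, 4 segment(s) drawn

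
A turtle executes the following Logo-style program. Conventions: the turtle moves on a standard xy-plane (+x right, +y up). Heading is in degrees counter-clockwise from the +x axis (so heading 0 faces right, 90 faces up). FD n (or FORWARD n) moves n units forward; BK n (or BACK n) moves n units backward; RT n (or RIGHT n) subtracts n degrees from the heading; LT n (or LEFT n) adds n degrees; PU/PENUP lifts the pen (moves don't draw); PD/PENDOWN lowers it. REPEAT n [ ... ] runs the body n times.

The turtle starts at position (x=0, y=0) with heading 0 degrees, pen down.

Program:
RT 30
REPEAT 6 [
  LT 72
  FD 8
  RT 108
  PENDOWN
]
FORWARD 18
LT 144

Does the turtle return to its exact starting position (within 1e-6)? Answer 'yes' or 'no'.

Answer: no

Derivation:
Executing turtle program step by step:
Start: pos=(0,0), heading=0, pen down
RT 30: heading 0 -> 330
REPEAT 6 [
  -- iteration 1/6 --
  LT 72: heading 330 -> 42
  FD 8: (0,0) -> (5.945,5.353) [heading=42, draw]
  RT 108: heading 42 -> 294
  PD: pen down
  -- iteration 2/6 --
  LT 72: heading 294 -> 6
  FD 8: (5.945,5.353) -> (13.901,6.189) [heading=6, draw]
  RT 108: heading 6 -> 258
  PD: pen down
  -- iteration 3/6 --
  LT 72: heading 258 -> 330
  FD 8: (13.901,6.189) -> (20.83,2.189) [heading=330, draw]
  RT 108: heading 330 -> 222
  PD: pen down
  -- iteration 4/6 --
  LT 72: heading 222 -> 294
  FD 8: (20.83,2.189) -> (24.083,-5.119) [heading=294, draw]
  RT 108: heading 294 -> 186
  PD: pen down
  -- iteration 5/6 --
  LT 72: heading 186 -> 258
  FD 8: (24.083,-5.119) -> (22.42,-12.944) [heading=258, draw]
  RT 108: heading 258 -> 150
  PD: pen down
  -- iteration 6/6 --
  LT 72: heading 150 -> 222
  FD 8: (22.42,-12.944) -> (16.475,-18.297) [heading=222, draw]
  RT 108: heading 222 -> 114
  PD: pen down
]
FD 18: (16.475,-18.297) -> (9.154,-1.853) [heading=114, draw]
LT 144: heading 114 -> 258
Final: pos=(9.154,-1.853), heading=258, 7 segment(s) drawn

Start position: (0, 0)
Final position: (9.154, -1.853)
Distance = 9.339; >= 1e-6 -> NOT closed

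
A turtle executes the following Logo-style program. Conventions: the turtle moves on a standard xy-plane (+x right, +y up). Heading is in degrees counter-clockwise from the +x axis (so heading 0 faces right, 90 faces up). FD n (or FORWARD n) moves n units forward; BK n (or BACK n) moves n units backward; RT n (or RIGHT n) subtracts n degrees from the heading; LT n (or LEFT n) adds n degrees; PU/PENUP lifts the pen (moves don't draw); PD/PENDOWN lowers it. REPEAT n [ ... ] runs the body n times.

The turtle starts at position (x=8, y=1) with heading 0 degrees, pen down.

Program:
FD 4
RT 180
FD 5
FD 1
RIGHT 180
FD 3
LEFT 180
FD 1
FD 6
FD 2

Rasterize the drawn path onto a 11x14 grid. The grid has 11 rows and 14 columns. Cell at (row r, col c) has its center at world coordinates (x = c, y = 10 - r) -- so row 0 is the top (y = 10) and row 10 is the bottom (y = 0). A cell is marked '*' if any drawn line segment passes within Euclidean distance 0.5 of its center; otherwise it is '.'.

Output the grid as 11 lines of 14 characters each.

Segment 0: (8,1) -> (12,1)
Segment 1: (12,1) -> (7,1)
Segment 2: (7,1) -> (6,1)
Segment 3: (6,1) -> (9,1)
Segment 4: (9,1) -> (8,1)
Segment 5: (8,1) -> (2,1)
Segment 6: (2,1) -> (0,1)

Answer: ..............
..............
..............
..............
..............
..............
..............
..............
..............
*************.
..............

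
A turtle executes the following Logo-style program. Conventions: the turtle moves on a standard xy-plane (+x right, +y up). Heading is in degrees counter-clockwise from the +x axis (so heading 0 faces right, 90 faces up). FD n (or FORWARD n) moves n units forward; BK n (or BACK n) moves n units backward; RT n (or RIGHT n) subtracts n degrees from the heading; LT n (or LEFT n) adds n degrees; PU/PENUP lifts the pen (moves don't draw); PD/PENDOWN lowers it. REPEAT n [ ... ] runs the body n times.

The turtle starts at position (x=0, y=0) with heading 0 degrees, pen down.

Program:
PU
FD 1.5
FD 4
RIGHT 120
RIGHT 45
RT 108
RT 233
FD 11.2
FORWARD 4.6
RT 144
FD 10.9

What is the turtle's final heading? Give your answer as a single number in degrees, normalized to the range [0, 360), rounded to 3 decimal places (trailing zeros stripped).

Answer: 70

Derivation:
Executing turtle program step by step:
Start: pos=(0,0), heading=0, pen down
PU: pen up
FD 1.5: (0,0) -> (1.5,0) [heading=0, move]
FD 4: (1.5,0) -> (5.5,0) [heading=0, move]
RT 120: heading 0 -> 240
RT 45: heading 240 -> 195
RT 108: heading 195 -> 87
RT 233: heading 87 -> 214
FD 11.2: (5.5,0) -> (-3.785,-6.263) [heading=214, move]
FD 4.6: (-3.785,-6.263) -> (-7.599,-8.835) [heading=214, move]
RT 144: heading 214 -> 70
FD 10.9: (-7.599,-8.835) -> (-3.871,1.407) [heading=70, move]
Final: pos=(-3.871,1.407), heading=70, 0 segment(s) drawn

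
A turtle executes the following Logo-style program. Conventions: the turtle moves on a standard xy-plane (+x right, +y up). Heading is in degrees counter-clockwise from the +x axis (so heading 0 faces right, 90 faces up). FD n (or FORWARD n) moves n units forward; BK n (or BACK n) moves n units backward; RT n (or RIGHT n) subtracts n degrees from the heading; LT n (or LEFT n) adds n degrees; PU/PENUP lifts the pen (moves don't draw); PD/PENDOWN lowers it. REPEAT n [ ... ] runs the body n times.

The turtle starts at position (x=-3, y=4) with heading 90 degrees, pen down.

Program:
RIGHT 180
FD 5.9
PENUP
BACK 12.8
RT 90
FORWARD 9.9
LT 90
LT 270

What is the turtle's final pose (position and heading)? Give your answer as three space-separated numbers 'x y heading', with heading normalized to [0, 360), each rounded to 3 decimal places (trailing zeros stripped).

Executing turtle program step by step:
Start: pos=(-3,4), heading=90, pen down
RT 180: heading 90 -> 270
FD 5.9: (-3,4) -> (-3,-1.9) [heading=270, draw]
PU: pen up
BK 12.8: (-3,-1.9) -> (-3,10.9) [heading=270, move]
RT 90: heading 270 -> 180
FD 9.9: (-3,10.9) -> (-12.9,10.9) [heading=180, move]
LT 90: heading 180 -> 270
LT 270: heading 270 -> 180
Final: pos=(-12.9,10.9), heading=180, 1 segment(s) drawn

Answer: -12.9 10.9 180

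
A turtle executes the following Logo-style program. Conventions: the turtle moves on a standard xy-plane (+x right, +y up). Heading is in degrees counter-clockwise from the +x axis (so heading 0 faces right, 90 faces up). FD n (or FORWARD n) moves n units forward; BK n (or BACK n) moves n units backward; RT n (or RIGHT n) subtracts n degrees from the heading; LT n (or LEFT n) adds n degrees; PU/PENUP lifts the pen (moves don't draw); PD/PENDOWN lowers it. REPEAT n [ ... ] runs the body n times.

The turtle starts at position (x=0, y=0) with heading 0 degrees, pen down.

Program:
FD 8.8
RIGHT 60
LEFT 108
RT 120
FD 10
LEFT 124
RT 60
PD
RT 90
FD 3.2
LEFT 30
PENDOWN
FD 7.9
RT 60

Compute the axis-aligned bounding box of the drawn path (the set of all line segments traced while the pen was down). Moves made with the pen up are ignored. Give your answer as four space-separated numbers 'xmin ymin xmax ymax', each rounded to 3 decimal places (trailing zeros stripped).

Answer: 0 -20.004 14.404 0

Derivation:
Executing turtle program step by step:
Start: pos=(0,0), heading=0, pen down
FD 8.8: (0,0) -> (8.8,0) [heading=0, draw]
RT 60: heading 0 -> 300
LT 108: heading 300 -> 48
RT 120: heading 48 -> 288
FD 10: (8.8,0) -> (11.89,-9.511) [heading=288, draw]
LT 124: heading 288 -> 52
RT 60: heading 52 -> 352
PD: pen down
RT 90: heading 352 -> 262
FD 3.2: (11.89,-9.511) -> (11.445,-12.679) [heading=262, draw]
LT 30: heading 262 -> 292
PD: pen down
FD 7.9: (11.445,-12.679) -> (14.404,-20.004) [heading=292, draw]
RT 60: heading 292 -> 232
Final: pos=(14.404,-20.004), heading=232, 4 segment(s) drawn

Segment endpoints: x in {0, 8.8, 11.445, 11.89, 14.404}, y in {-20.004, -12.679, -9.511, 0}
xmin=0, ymin=-20.004, xmax=14.404, ymax=0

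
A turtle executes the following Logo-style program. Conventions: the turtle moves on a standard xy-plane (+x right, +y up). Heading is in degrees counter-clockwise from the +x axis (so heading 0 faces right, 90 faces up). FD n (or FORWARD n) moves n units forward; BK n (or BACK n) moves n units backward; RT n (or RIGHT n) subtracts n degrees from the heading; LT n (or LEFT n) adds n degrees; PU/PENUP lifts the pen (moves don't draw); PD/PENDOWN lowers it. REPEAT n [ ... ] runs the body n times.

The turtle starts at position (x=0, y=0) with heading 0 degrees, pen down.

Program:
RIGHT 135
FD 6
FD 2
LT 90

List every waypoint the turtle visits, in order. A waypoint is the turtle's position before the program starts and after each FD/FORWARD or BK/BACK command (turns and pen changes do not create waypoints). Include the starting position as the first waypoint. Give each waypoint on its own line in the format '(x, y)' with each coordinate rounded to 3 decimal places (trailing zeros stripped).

Answer: (0, 0)
(-4.243, -4.243)
(-5.657, -5.657)

Derivation:
Executing turtle program step by step:
Start: pos=(0,0), heading=0, pen down
RT 135: heading 0 -> 225
FD 6: (0,0) -> (-4.243,-4.243) [heading=225, draw]
FD 2: (-4.243,-4.243) -> (-5.657,-5.657) [heading=225, draw]
LT 90: heading 225 -> 315
Final: pos=(-5.657,-5.657), heading=315, 2 segment(s) drawn
Waypoints (3 total):
(0, 0)
(-4.243, -4.243)
(-5.657, -5.657)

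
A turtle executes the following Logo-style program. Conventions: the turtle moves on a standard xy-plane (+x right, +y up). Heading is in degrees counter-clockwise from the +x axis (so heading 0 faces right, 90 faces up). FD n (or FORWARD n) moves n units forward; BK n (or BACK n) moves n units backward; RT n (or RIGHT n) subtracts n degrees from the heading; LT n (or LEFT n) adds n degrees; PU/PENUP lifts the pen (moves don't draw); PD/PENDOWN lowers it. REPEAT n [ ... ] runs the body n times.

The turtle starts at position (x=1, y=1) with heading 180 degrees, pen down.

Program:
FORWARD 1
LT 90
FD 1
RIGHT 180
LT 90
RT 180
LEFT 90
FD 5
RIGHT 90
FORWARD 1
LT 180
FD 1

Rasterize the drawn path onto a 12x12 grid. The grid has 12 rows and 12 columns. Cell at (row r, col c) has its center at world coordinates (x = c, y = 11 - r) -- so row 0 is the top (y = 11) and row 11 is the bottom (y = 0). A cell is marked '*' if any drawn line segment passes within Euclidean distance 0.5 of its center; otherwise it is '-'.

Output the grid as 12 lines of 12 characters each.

Answer: ------------
------------
------------
------------
------------
------------
**----------
*-----------
*-----------
*-----------
**----------
*-----------

Derivation:
Segment 0: (1,1) -> (0,1)
Segment 1: (0,1) -> (-0,0)
Segment 2: (-0,0) -> (0,5)
Segment 3: (0,5) -> (1,5)
Segment 4: (1,5) -> (0,5)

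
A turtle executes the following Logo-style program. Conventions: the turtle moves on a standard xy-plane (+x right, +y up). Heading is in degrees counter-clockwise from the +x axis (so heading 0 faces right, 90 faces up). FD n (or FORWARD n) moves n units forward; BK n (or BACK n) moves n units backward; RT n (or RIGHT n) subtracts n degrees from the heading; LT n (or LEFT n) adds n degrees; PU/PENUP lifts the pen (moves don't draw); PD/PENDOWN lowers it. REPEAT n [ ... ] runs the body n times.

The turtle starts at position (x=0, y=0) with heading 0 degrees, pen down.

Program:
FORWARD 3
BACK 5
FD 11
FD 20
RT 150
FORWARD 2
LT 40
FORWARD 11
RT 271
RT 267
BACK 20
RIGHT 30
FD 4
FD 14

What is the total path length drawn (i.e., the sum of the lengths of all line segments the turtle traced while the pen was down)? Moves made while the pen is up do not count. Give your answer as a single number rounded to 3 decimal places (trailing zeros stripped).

Answer: 90

Derivation:
Executing turtle program step by step:
Start: pos=(0,0), heading=0, pen down
FD 3: (0,0) -> (3,0) [heading=0, draw]
BK 5: (3,0) -> (-2,0) [heading=0, draw]
FD 11: (-2,0) -> (9,0) [heading=0, draw]
FD 20: (9,0) -> (29,0) [heading=0, draw]
RT 150: heading 0 -> 210
FD 2: (29,0) -> (27.268,-1) [heading=210, draw]
LT 40: heading 210 -> 250
FD 11: (27.268,-1) -> (23.506,-11.337) [heading=250, draw]
RT 271: heading 250 -> 339
RT 267: heading 339 -> 72
BK 20: (23.506,-11.337) -> (17.325,-30.358) [heading=72, draw]
RT 30: heading 72 -> 42
FD 4: (17.325,-30.358) -> (20.298,-27.681) [heading=42, draw]
FD 14: (20.298,-27.681) -> (30.702,-18.313) [heading=42, draw]
Final: pos=(30.702,-18.313), heading=42, 9 segment(s) drawn

Segment lengths:
  seg 1: (0,0) -> (3,0), length = 3
  seg 2: (3,0) -> (-2,0), length = 5
  seg 3: (-2,0) -> (9,0), length = 11
  seg 4: (9,0) -> (29,0), length = 20
  seg 5: (29,0) -> (27.268,-1), length = 2
  seg 6: (27.268,-1) -> (23.506,-11.337), length = 11
  seg 7: (23.506,-11.337) -> (17.325,-30.358), length = 20
  seg 8: (17.325,-30.358) -> (20.298,-27.681), length = 4
  seg 9: (20.298,-27.681) -> (30.702,-18.313), length = 14
Total = 90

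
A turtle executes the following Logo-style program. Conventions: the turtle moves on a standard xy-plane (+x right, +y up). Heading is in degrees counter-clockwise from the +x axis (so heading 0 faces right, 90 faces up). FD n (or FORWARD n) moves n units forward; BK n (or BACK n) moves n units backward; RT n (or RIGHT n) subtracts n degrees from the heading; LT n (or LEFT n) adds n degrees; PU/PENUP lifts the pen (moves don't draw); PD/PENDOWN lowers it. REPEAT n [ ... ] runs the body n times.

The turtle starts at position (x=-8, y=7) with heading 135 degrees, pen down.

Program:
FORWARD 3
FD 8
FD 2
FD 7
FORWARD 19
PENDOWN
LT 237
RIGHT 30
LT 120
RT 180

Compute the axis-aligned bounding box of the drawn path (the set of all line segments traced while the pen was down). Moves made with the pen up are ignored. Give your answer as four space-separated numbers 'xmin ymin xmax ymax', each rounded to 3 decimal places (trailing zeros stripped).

Answer: -35.577 7 -8 34.577

Derivation:
Executing turtle program step by step:
Start: pos=(-8,7), heading=135, pen down
FD 3: (-8,7) -> (-10.121,9.121) [heading=135, draw]
FD 8: (-10.121,9.121) -> (-15.778,14.778) [heading=135, draw]
FD 2: (-15.778,14.778) -> (-17.192,16.192) [heading=135, draw]
FD 7: (-17.192,16.192) -> (-22.142,21.142) [heading=135, draw]
FD 19: (-22.142,21.142) -> (-35.577,34.577) [heading=135, draw]
PD: pen down
LT 237: heading 135 -> 12
RT 30: heading 12 -> 342
LT 120: heading 342 -> 102
RT 180: heading 102 -> 282
Final: pos=(-35.577,34.577), heading=282, 5 segment(s) drawn

Segment endpoints: x in {-35.577, -22.142, -17.192, -15.778, -10.121, -8}, y in {7, 9.121, 14.778, 16.192, 21.142, 34.577}
xmin=-35.577, ymin=7, xmax=-8, ymax=34.577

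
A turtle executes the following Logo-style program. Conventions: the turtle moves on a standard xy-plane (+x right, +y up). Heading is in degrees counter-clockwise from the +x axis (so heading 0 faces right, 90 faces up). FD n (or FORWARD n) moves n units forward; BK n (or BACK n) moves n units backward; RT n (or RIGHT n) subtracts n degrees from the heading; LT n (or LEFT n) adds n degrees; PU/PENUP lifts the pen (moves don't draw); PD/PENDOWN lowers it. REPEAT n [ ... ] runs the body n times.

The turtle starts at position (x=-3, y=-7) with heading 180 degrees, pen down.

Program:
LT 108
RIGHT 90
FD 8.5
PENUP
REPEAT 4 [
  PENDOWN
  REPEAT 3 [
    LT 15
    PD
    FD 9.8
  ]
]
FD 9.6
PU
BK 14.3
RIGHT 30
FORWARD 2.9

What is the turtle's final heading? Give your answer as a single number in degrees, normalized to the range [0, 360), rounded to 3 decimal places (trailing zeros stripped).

Executing turtle program step by step:
Start: pos=(-3,-7), heading=180, pen down
LT 108: heading 180 -> 288
RT 90: heading 288 -> 198
FD 8.5: (-3,-7) -> (-11.084,-9.627) [heading=198, draw]
PU: pen up
REPEAT 4 [
  -- iteration 1/4 --
  PD: pen down
  REPEAT 3 [
    -- iteration 1/3 --
    LT 15: heading 198 -> 213
    PD: pen down
    FD 9.8: (-11.084,-9.627) -> (-19.303,-14.964) [heading=213, draw]
    -- iteration 2/3 --
    LT 15: heading 213 -> 228
    PD: pen down
    FD 9.8: (-19.303,-14.964) -> (-25.86,-22.247) [heading=228, draw]
    -- iteration 3/3 --
    LT 15: heading 228 -> 243
    PD: pen down
    FD 9.8: (-25.86,-22.247) -> (-30.31,-30.979) [heading=243, draw]
  ]
  -- iteration 2/4 --
  PD: pen down
  REPEAT 3 [
    -- iteration 1/3 --
    LT 15: heading 243 -> 258
    PD: pen down
    FD 9.8: (-30.31,-30.979) -> (-32.347,-40.565) [heading=258, draw]
    -- iteration 2/3 --
    LT 15: heading 258 -> 273
    PD: pen down
    FD 9.8: (-32.347,-40.565) -> (-31.834,-50.351) [heading=273, draw]
    -- iteration 3/3 --
    LT 15: heading 273 -> 288
    PD: pen down
    FD 9.8: (-31.834,-50.351) -> (-28.806,-59.672) [heading=288, draw]
  ]
  -- iteration 3/4 --
  PD: pen down
  REPEAT 3 [
    -- iteration 1/3 --
    LT 15: heading 288 -> 303
    PD: pen down
    FD 9.8: (-28.806,-59.672) -> (-23.468,-67.891) [heading=303, draw]
    -- iteration 2/3 --
    LT 15: heading 303 -> 318
    PD: pen down
    FD 9.8: (-23.468,-67.891) -> (-16.186,-74.448) [heading=318, draw]
    -- iteration 3/3 --
    LT 15: heading 318 -> 333
    PD: pen down
    FD 9.8: (-16.186,-74.448) -> (-7.454,-78.897) [heading=333, draw]
  ]
  -- iteration 4/4 --
  PD: pen down
  REPEAT 3 [
    -- iteration 1/3 --
    LT 15: heading 333 -> 348
    PD: pen down
    FD 9.8: (-7.454,-78.897) -> (2.132,-80.935) [heading=348, draw]
    -- iteration 2/3 --
    LT 15: heading 348 -> 3
    PD: pen down
    FD 9.8: (2.132,-80.935) -> (11.919,-80.422) [heading=3, draw]
    -- iteration 3/3 --
    LT 15: heading 3 -> 18
    PD: pen down
    FD 9.8: (11.919,-80.422) -> (21.239,-77.393) [heading=18, draw]
  ]
]
FD 9.6: (21.239,-77.393) -> (30.369,-74.427) [heading=18, draw]
PU: pen up
BK 14.3: (30.369,-74.427) -> (16.769,-78.846) [heading=18, move]
RT 30: heading 18 -> 348
FD 2.9: (16.769,-78.846) -> (19.606,-79.449) [heading=348, move]
Final: pos=(19.606,-79.449), heading=348, 14 segment(s) drawn

Answer: 348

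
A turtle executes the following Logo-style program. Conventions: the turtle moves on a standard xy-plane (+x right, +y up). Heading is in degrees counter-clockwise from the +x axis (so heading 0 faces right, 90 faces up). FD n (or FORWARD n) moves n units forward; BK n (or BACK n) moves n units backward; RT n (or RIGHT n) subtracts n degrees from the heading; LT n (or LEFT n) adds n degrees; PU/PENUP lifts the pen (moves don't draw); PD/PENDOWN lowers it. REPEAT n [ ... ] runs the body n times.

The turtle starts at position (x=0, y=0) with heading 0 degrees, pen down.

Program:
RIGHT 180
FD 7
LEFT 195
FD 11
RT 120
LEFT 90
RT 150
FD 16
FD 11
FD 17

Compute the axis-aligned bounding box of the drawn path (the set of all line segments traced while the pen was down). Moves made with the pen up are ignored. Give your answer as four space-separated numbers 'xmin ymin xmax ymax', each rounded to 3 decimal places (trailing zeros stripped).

Executing turtle program step by step:
Start: pos=(0,0), heading=0, pen down
RT 180: heading 0 -> 180
FD 7: (0,0) -> (-7,0) [heading=180, draw]
LT 195: heading 180 -> 15
FD 11: (-7,0) -> (3.625,2.847) [heading=15, draw]
RT 120: heading 15 -> 255
LT 90: heading 255 -> 345
RT 150: heading 345 -> 195
FD 16: (3.625,2.847) -> (-11.83,-1.294) [heading=195, draw]
FD 11: (-11.83,-1.294) -> (-22.455,-4.141) [heading=195, draw]
FD 17: (-22.455,-4.141) -> (-38.876,-8.541) [heading=195, draw]
Final: pos=(-38.876,-8.541), heading=195, 5 segment(s) drawn

Segment endpoints: x in {-38.876, -22.455, -11.83, -7, 0, 3.625}, y in {-8.541, -4.141, -1.294, 0, 0, 2.847}
xmin=-38.876, ymin=-8.541, xmax=3.625, ymax=2.847

Answer: -38.876 -8.541 3.625 2.847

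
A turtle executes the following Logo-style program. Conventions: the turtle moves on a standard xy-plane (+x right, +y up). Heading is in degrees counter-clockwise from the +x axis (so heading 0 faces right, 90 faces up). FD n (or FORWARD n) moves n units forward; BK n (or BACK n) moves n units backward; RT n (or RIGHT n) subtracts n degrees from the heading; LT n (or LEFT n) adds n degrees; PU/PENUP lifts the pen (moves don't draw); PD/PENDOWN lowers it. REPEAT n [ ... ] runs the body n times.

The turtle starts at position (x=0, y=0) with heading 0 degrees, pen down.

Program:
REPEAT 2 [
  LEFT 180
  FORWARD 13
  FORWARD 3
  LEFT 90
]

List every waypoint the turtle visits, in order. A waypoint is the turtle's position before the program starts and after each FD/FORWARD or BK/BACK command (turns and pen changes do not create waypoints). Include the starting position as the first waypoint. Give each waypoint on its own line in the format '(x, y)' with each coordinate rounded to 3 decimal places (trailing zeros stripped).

Executing turtle program step by step:
Start: pos=(0,0), heading=0, pen down
REPEAT 2 [
  -- iteration 1/2 --
  LT 180: heading 0 -> 180
  FD 13: (0,0) -> (-13,0) [heading=180, draw]
  FD 3: (-13,0) -> (-16,0) [heading=180, draw]
  LT 90: heading 180 -> 270
  -- iteration 2/2 --
  LT 180: heading 270 -> 90
  FD 13: (-16,0) -> (-16,13) [heading=90, draw]
  FD 3: (-16,13) -> (-16,16) [heading=90, draw]
  LT 90: heading 90 -> 180
]
Final: pos=(-16,16), heading=180, 4 segment(s) drawn
Waypoints (5 total):
(0, 0)
(-13, 0)
(-16, 0)
(-16, 13)
(-16, 16)

Answer: (0, 0)
(-13, 0)
(-16, 0)
(-16, 13)
(-16, 16)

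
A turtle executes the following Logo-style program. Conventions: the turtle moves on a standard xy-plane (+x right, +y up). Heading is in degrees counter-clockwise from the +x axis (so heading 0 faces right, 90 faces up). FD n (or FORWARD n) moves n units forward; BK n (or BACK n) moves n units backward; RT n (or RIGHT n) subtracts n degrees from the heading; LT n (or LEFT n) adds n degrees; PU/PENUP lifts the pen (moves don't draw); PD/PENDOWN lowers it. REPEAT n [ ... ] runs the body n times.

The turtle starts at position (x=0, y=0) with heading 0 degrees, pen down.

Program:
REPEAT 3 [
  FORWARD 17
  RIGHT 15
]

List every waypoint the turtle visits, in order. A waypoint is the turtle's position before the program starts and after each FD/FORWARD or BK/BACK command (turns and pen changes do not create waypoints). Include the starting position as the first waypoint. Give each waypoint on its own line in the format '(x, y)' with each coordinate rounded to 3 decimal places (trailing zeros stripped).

Executing turtle program step by step:
Start: pos=(0,0), heading=0, pen down
REPEAT 3 [
  -- iteration 1/3 --
  FD 17: (0,0) -> (17,0) [heading=0, draw]
  RT 15: heading 0 -> 345
  -- iteration 2/3 --
  FD 17: (17,0) -> (33.421,-4.4) [heading=345, draw]
  RT 15: heading 345 -> 330
  -- iteration 3/3 --
  FD 17: (33.421,-4.4) -> (48.143,-12.9) [heading=330, draw]
  RT 15: heading 330 -> 315
]
Final: pos=(48.143,-12.9), heading=315, 3 segment(s) drawn
Waypoints (4 total):
(0, 0)
(17, 0)
(33.421, -4.4)
(48.143, -12.9)

Answer: (0, 0)
(17, 0)
(33.421, -4.4)
(48.143, -12.9)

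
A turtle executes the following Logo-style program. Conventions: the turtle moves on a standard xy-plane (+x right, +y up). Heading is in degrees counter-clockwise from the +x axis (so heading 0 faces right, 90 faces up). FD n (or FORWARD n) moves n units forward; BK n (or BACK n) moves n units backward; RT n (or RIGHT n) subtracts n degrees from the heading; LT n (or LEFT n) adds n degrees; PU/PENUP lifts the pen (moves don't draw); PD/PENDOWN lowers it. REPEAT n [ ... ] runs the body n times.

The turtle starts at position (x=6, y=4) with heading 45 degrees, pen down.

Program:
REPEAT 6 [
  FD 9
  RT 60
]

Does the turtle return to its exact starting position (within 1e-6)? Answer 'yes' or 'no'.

Executing turtle program step by step:
Start: pos=(6,4), heading=45, pen down
REPEAT 6 [
  -- iteration 1/6 --
  FD 9: (6,4) -> (12.364,10.364) [heading=45, draw]
  RT 60: heading 45 -> 345
  -- iteration 2/6 --
  FD 9: (12.364,10.364) -> (21.057,8.035) [heading=345, draw]
  RT 60: heading 345 -> 285
  -- iteration 3/6 --
  FD 9: (21.057,8.035) -> (23.387,-0.659) [heading=285, draw]
  RT 60: heading 285 -> 225
  -- iteration 4/6 --
  FD 9: (23.387,-0.659) -> (17.023,-7.023) [heading=225, draw]
  RT 60: heading 225 -> 165
  -- iteration 5/6 --
  FD 9: (17.023,-7.023) -> (8.329,-4.693) [heading=165, draw]
  RT 60: heading 165 -> 105
  -- iteration 6/6 --
  FD 9: (8.329,-4.693) -> (6,4) [heading=105, draw]
  RT 60: heading 105 -> 45
]
Final: pos=(6,4), heading=45, 6 segment(s) drawn

Start position: (6, 4)
Final position: (6, 4)
Distance = 0; < 1e-6 -> CLOSED

Answer: yes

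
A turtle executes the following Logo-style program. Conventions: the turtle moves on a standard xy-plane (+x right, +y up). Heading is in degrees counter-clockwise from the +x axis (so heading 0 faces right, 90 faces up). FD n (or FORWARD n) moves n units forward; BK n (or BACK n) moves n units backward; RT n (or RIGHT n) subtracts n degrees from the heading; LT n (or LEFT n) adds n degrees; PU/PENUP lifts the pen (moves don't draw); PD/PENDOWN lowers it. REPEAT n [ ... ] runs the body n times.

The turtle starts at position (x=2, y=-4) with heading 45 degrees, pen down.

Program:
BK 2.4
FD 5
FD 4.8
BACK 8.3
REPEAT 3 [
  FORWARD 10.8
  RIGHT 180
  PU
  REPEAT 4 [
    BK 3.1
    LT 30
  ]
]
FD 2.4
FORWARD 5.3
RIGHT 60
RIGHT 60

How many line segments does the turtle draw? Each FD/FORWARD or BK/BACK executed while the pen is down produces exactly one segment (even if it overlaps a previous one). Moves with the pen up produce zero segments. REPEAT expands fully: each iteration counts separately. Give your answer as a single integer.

Executing turtle program step by step:
Start: pos=(2,-4), heading=45, pen down
BK 2.4: (2,-4) -> (0.303,-5.697) [heading=45, draw]
FD 5: (0.303,-5.697) -> (3.838,-2.162) [heading=45, draw]
FD 4.8: (3.838,-2.162) -> (7.233,1.233) [heading=45, draw]
BK 8.3: (7.233,1.233) -> (1.364,-4.636) [heading=45, draw]
REPEAT 3 [
  -- iteration 1/3 --
  FD 10.8: (1.364,-4.636) -> (9,3) [heading=45, draw]
  RT 180: heading 45 -> 225
  PU: pen up
  REPEAT 4 [
    -- iteration 1/4 --
    BK 3.1: (9,3) -> (11.192,5.192) [heading=225, move]
    LT 30: heading 225 -> 255
    -- iteration 2/4 --
    BK 3.1: (11.192,5.192) -> (11.995,8.187) [heading=255, move]
    LT 30: heading 255 -> 285
    -- iteration 3/4 --
    BK 3.1: (11.995,8.187) -> (11.192,11.181) [heading=285, move]
    LT 30: heading 285 -> 315
    -- iteration 4/4 --
    BK 3.1: (11.192,11.181) -> (9,13.373) [heading=315, move]
    LT 30: heading 315 -> 345
  ]
  -- iteration 2/3 --
  FD 10.8: (9,13.373) -> (19.432,10.578) [heading=345, move]
  RT 180: heading 345 -> 165
  PU: pen up
  REPEAT 4 [
    -- iteration 1/4 --
    BK 3.1: (19.432,10.578) -> (22.427,9.776) [heading=165, move]
    LT 30: heading 165 -> 195
    -- iteration 2/4 --
    BK 3.1: (22.427,9.776) -> (25.421,10.578) [heading=195, move]
    LT 30: heading 195 -> 225
    -- iteration 3/4 --
    BK 3.1: (25.421,10.578) -> (27.613,12.77) [heading=225, move]
    LT 30: heading 225 -> 255
    -- iteration 4/4 --
    BK 3.1: (27.613,12.77) -> (28.415,15.764) [heading=255, move]
    LT 30: heading 255 -> 285
  ]
  -- iteration 3/3 --
  FD 10.8: (28.415,15.764) -> (31.211,5.332) [heading=285, move]
  RT 180: heading 285 -> 105
  PU: pen up
  REPEAT 4 [
    -- iteration 1/4 --
    BK 3.1: (31.211,5.332) -> (32.013,2.338) [heading=105, move]
    LT 30: heading 105 -> 135
    -- iteration 2/4 --
    BK 3.1: (32.013,2.338) -> (34.205,0.146) [heading=135, move]
    LT 30: heading 135 -> 165
    -- iteration 3/4 --
    BK 3.1: (34.205,0.146) -> (37.199,-0.656) [heading=165, move]
    LT 30: heading 165 -> 195
    -- iteration 4/4 --
    BK 3.1: (37.199,-0.656) -> (40.194,0.146) [heading=195, move]
    LT 30: heading 195 -> 225
  ]
]
FD 2.4: (40.194,0.146) -> (38.497,-1.551) [heading=225, move]
FD 5.3: (38.497,-1.551) -> (34.749,-5.299) [heading=225, move]
RT 60: heading 225 -> 165
RT 60: heading 165 -> 105
Final: pos=(34.749,-5.299), heading=105, 5 segment(s) drawn
Segments drawn: 5

Answer: 5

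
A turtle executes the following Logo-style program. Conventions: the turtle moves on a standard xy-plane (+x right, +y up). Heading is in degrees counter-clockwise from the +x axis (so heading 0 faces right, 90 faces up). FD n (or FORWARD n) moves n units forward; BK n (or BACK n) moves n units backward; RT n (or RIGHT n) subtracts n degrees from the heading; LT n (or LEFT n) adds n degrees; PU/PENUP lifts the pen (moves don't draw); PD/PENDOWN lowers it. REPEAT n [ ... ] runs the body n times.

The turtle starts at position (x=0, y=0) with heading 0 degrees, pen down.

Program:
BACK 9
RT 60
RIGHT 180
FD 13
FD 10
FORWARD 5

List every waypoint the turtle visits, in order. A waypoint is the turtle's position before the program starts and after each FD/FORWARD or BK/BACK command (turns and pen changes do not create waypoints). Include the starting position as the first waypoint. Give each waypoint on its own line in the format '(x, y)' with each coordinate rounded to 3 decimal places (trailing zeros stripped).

Answer: (0, 0)
(-9, 0)
(-15.5, 11.258)
(-20.5, 19.919)
(-23, 24.249)

Derivation:
Executing turtle program step by step:
Start: pos=(0,0), heading=0, pen down
BK 9: (0,0) -> (-9,0) [heading=0, draw]
RT 60: heading 0 -> 300
RT 180: heading 300 -> 120
FD 13: (-9,0) -> (-15.5,11.258) [heading=120, draw]
FD 10: (-15.5,11.258) -> (-20.5,19.919) [heading=120, draw]
FD 5: (-20.5,19.919) -> (-23,24.249) [heading=120, draw]
Final: pos=(-23,24.249), heading=120, 4 segment(s) drawn
Waypoints (5 total):
(0, 0)
(-9, 0)
(-15.5, 11.258)
(-20.5, 19.919)
(-23, 24.249)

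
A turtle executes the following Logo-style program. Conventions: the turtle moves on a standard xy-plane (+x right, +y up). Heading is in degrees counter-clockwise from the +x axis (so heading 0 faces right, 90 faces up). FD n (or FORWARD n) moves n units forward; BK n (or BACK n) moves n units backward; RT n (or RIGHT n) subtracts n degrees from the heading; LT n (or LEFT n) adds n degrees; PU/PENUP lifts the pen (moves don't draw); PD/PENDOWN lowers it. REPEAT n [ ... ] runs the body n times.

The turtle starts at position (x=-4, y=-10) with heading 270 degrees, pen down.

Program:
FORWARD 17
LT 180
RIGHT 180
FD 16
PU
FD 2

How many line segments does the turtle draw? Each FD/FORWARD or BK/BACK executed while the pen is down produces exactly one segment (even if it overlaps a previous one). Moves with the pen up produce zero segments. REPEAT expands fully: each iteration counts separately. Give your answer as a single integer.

Executing turtle program step by step:
Start: pos=(-4,-10), heading=270, pen down
FD 17: (-4,-10) -> (-4,-27) [heading=270, draw]
LT 180: heading 270 -> 90
RT 180: heading 90 -> 270
FD 16: (-4,-27) -> (-4,-43) [heading=270, draw]
PU: pen up
FD 2: (-4,-43) -> (-4,-45) [heading=270, move]
Final: pos=(-4,-45), heading=270, 2 segment(s) drawn
Segments drawn: 2

Answer: 2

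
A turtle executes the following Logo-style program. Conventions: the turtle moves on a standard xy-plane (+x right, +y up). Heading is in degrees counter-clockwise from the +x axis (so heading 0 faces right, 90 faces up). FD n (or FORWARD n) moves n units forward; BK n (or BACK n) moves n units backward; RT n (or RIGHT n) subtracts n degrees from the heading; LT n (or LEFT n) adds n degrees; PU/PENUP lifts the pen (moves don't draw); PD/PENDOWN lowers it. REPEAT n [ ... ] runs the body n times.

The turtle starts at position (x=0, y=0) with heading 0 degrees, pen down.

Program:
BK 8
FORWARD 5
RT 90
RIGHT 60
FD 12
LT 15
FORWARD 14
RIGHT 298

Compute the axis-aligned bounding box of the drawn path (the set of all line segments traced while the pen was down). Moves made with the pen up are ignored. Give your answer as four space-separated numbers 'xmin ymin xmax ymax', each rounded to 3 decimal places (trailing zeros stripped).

Answer: -23.292 -15.899 0 0

Derivation:
Executing turtle program step by step:
Start: pos=(0,0), heading=0, pen down
BK 8: (0,0) -> (-8,0) [heading=0, draw]
FD 5: (-8,0) -> (-3,0) [heading=0, draw]
RT 90: heading 0 -> 270
RT 60: heading 270 -> 210
FD 12: (-3,0) -> (-13.392,-6) [heading=210, draw]
LT 15: heading 210 -> 225
FD 14: (-13.392,-6) -> (-23.292,-15.899) [heading=225, draw]
RT 298: heading 225 -> 287
Final: pos=(-23.292,-15.899), heading=287, 4 segment(s) drawn

Segment endpoints: x in {-23.292, -13.392, -8, -3, 0}, y in {-15.899, -6, 0}
xmin=-23.292, ymin=-15.899, xmax=0, ymax=0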